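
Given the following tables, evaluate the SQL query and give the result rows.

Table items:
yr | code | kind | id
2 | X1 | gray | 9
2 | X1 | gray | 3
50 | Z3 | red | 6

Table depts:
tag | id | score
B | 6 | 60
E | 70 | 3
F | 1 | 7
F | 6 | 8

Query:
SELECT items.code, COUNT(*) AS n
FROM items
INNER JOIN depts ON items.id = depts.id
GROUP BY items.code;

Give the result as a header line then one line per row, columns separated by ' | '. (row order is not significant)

== RESULT ==
items.code | n
Z3 | 2

Derivation:
After JOIN depts (2 rows):
items.yr | items.code | items.kind | items.id | depts.tag | depts.id | depts.score
50 | Z3 | red | 6 | B | 6 | 60
50 | Z3 | red | 6 | F | 6 | 8
After GROUP BY (1 rows):
items.code | n
Z3 | 2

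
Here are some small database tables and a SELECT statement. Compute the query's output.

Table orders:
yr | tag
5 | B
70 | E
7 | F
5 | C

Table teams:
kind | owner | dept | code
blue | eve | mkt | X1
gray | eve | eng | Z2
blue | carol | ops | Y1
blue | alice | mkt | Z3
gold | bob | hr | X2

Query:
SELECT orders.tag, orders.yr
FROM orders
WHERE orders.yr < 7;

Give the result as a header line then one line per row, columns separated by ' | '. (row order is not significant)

== RESULT ==
orders.tag | orders.yr
B | 5
C | 5

Derivation:
After WHERE (2 rows):
orders.yr | orders.tag
5 | B
5 | C
After SELECT (2 rows):
orders.tag | orders.yr
B | 5
C | 5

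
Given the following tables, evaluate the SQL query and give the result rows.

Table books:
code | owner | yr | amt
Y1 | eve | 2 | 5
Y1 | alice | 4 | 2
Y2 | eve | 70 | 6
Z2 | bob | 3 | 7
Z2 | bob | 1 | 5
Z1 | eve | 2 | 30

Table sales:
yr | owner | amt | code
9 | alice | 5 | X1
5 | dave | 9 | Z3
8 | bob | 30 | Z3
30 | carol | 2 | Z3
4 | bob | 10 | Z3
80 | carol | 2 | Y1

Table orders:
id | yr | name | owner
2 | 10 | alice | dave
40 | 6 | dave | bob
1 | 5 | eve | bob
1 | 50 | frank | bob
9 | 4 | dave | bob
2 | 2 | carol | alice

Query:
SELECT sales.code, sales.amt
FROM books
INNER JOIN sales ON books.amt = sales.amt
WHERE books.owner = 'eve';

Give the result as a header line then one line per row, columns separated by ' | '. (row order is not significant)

== RESULT ==
sales.code | sales.amt
X1 | 5
Z3 | 30

Derivation:
After JOIN sales (5 rows):
books.code | books.owner | books.yr | books.amt | sales.yr | sales.owner | sales.amt | sales.code
Y1 | eve | 2 | 5 | 9 | alice | 5 | X1
Y1 | alice | 4 | 2 | 30 | carol | 2 | Z3
Y1 | alice | 4 | 2 | 80 | carol | 2 | Y1
Z2 | bob | 1 | 5 | 9 | alice | 5 | X1
Z1 | eve | 2 | 30 | 8 | bob | 30 | Z3
After WHERE (2 rows):
books.code | books.owner | books.yr | books.amt | sales.yr | sales.owner | sales.amt | sales.code
Y1 | eve | 2 | 5 | 9 | alice | 5 | X1
Z1 | eve | 2 | 30 | 8 | bob | 30 | Z3
After SELECT (2 rows):
sales.code | sales.amt
X1 | 5
Z3 | 30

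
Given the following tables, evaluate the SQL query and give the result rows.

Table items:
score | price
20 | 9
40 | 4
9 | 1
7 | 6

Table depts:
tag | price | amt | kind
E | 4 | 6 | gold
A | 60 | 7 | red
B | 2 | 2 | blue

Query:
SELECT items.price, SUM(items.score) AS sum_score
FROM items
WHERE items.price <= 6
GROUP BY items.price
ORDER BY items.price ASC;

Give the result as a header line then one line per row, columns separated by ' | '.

== RESULT ==
items.price | sum_score
1 | 9
4 | 40
6 | 7

Derivation:
After WHERE (3 rows):
items.score | items.price
40 | 4
9 | 1
7 | 6
After GROUP BY (3 rows):
items.price | sum_score
4 | 40
1 | 9
6 | 7
After ORDER BY (3 rows):
items.price | sum_score
1 | 9
4 | 40
6 | 7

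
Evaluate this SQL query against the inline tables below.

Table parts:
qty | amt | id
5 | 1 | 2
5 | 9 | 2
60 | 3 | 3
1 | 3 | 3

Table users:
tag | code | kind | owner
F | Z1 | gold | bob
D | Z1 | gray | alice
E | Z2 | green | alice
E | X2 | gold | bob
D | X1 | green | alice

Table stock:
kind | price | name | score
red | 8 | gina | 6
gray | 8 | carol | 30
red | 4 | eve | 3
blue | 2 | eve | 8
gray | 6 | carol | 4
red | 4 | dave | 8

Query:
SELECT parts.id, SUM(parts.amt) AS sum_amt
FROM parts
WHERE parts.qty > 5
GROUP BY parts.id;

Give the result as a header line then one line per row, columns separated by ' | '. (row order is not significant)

== RESULT ==
parts.id | sum_amt
3 | 3

Derivation:
After WHERE (1 rows):
parts.qty | parts.amt | parts.id
60 | 3 | 3
After GROUP BY (1 rows):
parts.id | sum_amt
3 | 3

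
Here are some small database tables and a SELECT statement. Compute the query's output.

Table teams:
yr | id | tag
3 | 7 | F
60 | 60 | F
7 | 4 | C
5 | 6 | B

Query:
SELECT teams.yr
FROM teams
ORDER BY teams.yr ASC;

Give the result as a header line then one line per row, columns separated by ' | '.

After SELECT (4 rows):
teams.yr
3
60
7
5
After ORDER BY (4 rows):
teams.yr
3
5
7
60

== RESULT ==
teams.yr
3
5
7
60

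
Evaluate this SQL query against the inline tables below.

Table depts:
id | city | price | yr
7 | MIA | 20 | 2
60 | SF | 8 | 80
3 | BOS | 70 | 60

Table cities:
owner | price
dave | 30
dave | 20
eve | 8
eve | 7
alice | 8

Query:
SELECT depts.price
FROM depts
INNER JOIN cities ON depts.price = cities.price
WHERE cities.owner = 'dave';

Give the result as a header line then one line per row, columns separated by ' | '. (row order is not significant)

After JOIN cities (3 rows):
depts.id | depts.city | depts.price | depts.yr | cities.owner | cities.price
7 | MIA | 20 | 2 | dave | 20
60 | SF | 8 | 80 | eve | 8
60 | SF | 8 | 80 | alice | 8
After WHERE (1 rows):
depts.id | depts.city | depts.price | depts.yr | cities.owner | cities.price
7 | MIA | 20 | 2 | dave | 20
After SELECT (1 rows):
depts.price
20

== RESULT ==
depts.price
20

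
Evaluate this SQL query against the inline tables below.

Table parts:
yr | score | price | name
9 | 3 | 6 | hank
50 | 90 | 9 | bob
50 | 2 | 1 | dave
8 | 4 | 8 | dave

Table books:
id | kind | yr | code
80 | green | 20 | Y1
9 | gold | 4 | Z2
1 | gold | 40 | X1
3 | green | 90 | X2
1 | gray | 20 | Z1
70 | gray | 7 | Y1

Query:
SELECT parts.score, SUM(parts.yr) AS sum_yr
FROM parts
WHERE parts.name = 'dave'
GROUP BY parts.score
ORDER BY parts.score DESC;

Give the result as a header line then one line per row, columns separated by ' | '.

== RESULT ==
parts.score | sum_yr
4 | 8
2 | 50

Derivation:
After WHERE (2 rows):
parts.yr | parts.score | parts.price | parts.name
50 | 2 | 1 | dave
8 | 4 | 8 | dave
After GROUP BY (2 rows):
parts.score | sum_yr
2 | 50
4 | 8
After ORDER BY (2 rows):
parts.score | sum_yr
4 | 8
2 | 50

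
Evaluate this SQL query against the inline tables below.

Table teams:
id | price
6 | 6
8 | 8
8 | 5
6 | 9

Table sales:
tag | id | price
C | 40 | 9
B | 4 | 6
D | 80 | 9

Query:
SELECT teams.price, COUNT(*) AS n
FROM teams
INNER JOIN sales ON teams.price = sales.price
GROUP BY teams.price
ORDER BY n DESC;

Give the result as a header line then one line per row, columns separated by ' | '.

== RESULT ==
teams.price | n
9 | 2
6 | 1

Derivation:
After JOIN sales (3 rows):
teams.id | teams.price | sales.tag | sales.id | sales.price
6 | 6 | B | 4 | 6
6 | 9 | C | 40 | 9
6 | 9 | D | 80 | 9
After GROUP BY (2 rows):
teams.price | n
6 | 1
9 | 2
After ORDER BY (2 rows):
teams.price | n
9 | 2
6 | 1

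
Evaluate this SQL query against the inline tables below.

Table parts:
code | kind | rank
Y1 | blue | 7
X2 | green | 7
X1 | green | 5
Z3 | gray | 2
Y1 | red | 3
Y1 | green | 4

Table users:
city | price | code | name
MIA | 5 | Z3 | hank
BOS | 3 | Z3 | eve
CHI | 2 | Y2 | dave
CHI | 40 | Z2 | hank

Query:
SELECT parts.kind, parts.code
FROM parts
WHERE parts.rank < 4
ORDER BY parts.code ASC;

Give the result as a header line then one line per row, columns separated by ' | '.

== RESULT ==
parts.kind | parts.code
red | Y1
gray | Z3

Derivation:
After WHERE (2 rows):
parts.code | parts.kind | parts.rank
Z3 | gray | 2
Y1 | red | 3
After SELECT (2 rows):
parts.kind | parts.code
gray | Z3
red | Y1
After ORDER BY (2 rows):
parts.kind | parts.code
red | Y1
gray | Z3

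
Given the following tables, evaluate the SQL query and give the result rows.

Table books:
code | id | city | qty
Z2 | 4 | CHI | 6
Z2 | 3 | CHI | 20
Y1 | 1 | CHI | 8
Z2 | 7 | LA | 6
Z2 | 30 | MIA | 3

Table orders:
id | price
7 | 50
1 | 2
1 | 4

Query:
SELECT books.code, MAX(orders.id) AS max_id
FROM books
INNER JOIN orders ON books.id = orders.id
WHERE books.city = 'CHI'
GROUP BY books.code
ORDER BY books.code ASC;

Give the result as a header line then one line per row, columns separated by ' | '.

== RESULT ==
books.code | max_id
Y1 | 1

Derivation:
After JOIN orders (3 rows):
books.code | books.id | books.city | books.qty | orders.id | orders.price
Y1 | 1 | CHI | 8 | 1 | 2
Y1 | 1 | CHI | 8 | 1 | 4
Z2 | 7 | LA | 6 | 7 | 50
After WHERE (2 rows):
books.code | books.id | books.city | books.qty | orders.id | orders.price
Y1 | 1 | CHI | 8 | 1 | 2
Y1 | 1 | CHI | 8 | 1 | 4
After GROUP BY (1 rows):
books.code | max_id
Y1 | 1
After ORDER BY (1 rows):
books.code | max_id
Y1 | 1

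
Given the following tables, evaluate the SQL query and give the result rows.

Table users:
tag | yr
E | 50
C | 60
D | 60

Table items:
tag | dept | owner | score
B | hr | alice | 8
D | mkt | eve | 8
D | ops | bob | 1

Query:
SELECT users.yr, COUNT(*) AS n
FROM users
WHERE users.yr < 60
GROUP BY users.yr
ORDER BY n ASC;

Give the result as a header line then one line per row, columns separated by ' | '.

After WHERE (1 rows):
users.tag | users.yr
E | 50
After GROUP BY (1 rows):
users.yr | n
50 | 1
After ORDER BY (1 rows):
users.yr | n
50 | 1

== RESULT ==
users.yr | n
50 | 1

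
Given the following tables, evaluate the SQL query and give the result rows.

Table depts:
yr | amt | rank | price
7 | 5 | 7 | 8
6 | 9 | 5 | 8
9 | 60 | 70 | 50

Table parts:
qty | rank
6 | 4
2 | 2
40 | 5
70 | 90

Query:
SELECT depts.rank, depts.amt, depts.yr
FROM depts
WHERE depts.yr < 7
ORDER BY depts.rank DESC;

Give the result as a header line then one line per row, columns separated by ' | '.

After WHERE (1 rows):
depts.yr | depts.amt | depts.rank | depts.price
6 | 9 | 5 | 8
After SELECT (1 rows):
depts.rank | depts.amt | depts.yr
5 | 9 | 6
After ORDER BY (1 rows):
depts.rank | depts.amt | depts.yr
5 | 9 | 6

== RESULT ==
depts.rank | depts.amt | depts.yr
5 | 9 | 6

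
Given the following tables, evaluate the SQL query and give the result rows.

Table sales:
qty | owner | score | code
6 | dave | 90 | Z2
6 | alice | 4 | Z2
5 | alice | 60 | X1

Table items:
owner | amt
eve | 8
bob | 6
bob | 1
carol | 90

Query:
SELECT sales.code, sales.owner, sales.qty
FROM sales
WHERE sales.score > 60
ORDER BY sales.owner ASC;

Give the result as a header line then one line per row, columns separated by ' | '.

== RESULT ==
sales.code | sales.owner | sales.qty
Z2 | dave | 6

Derivation:
After WHERE (1 rows):
sales.qty | sales.owner | sales.score | sales.code
6 | dave | 90 | Z2
After SELECT (1 rows):
sales.code | sales.owner | sales.qty
Z2 | dave | 6
After ORDER BY (1 rows):
sales.code | sales.owner | sales.qty
Z2 | dave | 6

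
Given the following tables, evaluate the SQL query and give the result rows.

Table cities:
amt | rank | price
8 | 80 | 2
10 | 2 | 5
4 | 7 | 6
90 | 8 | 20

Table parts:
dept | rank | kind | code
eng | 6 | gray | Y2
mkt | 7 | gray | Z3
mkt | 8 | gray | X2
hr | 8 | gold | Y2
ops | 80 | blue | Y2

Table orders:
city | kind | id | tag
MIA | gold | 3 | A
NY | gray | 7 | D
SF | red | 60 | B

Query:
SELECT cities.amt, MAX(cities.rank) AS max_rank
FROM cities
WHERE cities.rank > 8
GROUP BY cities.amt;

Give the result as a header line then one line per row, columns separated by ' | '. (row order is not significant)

After WHERE (1 rows):
cities.amt | cities.rank | cities.price
8 | 80 | 2
After GROUP BY (1 rows):
cities.amt | max_rank
8 | 80

== RESULT ==
cities.amt | max_rank
8 | 80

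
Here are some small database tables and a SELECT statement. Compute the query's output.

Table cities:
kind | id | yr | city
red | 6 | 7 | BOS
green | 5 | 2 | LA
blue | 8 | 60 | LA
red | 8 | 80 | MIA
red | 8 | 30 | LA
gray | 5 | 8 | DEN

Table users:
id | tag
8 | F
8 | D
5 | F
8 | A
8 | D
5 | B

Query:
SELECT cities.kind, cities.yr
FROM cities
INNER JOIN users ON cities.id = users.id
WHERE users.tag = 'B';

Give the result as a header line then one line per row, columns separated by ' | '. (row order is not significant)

After JOIN users (16 rows):
cities.kind | cities.id | cities.yr | cities.city | users.id | users.tag
green | 5 | 2 | LA | 5 | F
green | 5 | 2 | LA | 5 | B
blue | 8 | 60 | LA | 8 | F
blue | 8 | 60 | LA | 8 | D
blue | 8 | 60 | LA | 8 | A
blue | 8 | 60 | LA | 8 | D
red | 8 | 80 | MIA | 8 | F
red | 8 | 80 | MIA | 8 | D
red | 8 | 80 | MIA | 8 | A
red | 8 | 80 | MIA | 8 | D
red | 8 | 30 | LA | 8 | F
red | 8 | 30 | LA | 8 | D
red | 8 | 30 | LA | 8 | A
red | 8 | 30 | LA | 8 | D
gray | 5 | 8 | DEN | 5 | F
gray | 5 | 8 | DEN | 5 | B
After WHERE (2 rows):
cities.kind | cities.id | cities.yr | cities.city | users.id | users.tag
green | 5 | 2 | LA | 5 | B
gray | 5 | 8 | DEN | 5 | B
After SELECT (2 rows):
cities.kind | cities.yr
green | 2
gray | 8

== RESULT ==
cities.kind | cities.yr
green | 2
gray | 8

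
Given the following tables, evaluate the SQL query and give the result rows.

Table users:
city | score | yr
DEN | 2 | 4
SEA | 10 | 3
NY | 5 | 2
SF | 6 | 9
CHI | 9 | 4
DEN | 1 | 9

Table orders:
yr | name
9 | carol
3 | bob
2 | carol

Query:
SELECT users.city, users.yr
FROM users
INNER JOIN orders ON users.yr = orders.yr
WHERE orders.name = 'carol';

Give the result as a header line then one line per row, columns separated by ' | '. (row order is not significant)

After JOIN orders (4 rows):
users.city | users.score | users.yr | orders.yr | orders.name
SEA | 10 | 3 | 3 | bob
NY | 5 | 2 | 2 | carol
SF | 6 | 9 | 9 | carol
DEN | 1 | 9 | 9 | carol
After WHERE (3 rows):
users.city | users.score | users.yr | orders.yr | orders.name
NY | 5 | 2 | 2 | carol
SF | 6 | 9 | 9 | carol
DEN | 1 | 9 | 9 | carol
After SELECT (3 rows):
users.city | users.yr
NY | 2
SF | 9
DEN | 9

== RESULT ==
users.city | users.yr
NY | 2
SF | 9
DEN | 9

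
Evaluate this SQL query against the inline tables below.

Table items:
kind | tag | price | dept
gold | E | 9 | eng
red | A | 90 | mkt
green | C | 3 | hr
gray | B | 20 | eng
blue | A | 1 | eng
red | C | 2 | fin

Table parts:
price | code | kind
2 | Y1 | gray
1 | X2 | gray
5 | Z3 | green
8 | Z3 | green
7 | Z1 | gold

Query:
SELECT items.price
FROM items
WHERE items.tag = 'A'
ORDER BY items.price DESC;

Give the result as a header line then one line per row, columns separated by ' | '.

After WHERE (2 rows):
items.kind | items.tag | items.price | items.dept
red | A | 90 | mkt
blue | A | 1 | eng
After SELECT (2 rows):
items.price
90
1
After ORDER BY (2 rows):
items.price
90
1

== RESULT ==
items.price
90
1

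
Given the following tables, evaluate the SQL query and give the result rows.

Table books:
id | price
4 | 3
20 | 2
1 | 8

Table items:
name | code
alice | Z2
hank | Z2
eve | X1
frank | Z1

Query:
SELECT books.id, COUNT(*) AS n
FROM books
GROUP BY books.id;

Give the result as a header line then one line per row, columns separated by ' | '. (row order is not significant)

== RESULT ==
books.id | n
4 | 1
20 | 1
1 | 1

Derivation:
After GROUP BY (3 rows):
books.id | n
4 | 1
20 | 1
1 | 1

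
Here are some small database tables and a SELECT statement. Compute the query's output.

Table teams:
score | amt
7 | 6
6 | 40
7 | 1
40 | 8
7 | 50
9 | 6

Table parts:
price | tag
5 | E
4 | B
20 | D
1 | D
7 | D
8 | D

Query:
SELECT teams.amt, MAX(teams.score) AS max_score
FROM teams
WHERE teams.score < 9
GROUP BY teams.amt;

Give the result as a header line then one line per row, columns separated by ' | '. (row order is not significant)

== RESULT ==
teams.amt | max_score
6 | 7
40 | 6
1 | 7
50 | 7

Derivation:
After WHERE (4 rows):
teams.score | teams.amt
7 | 6
6 | 40
7 | 1
7 | 50
After GROUP BY (4 rows):
teams.amt | max_score
6 | 7
40 | 6
1 | 7
50 | 7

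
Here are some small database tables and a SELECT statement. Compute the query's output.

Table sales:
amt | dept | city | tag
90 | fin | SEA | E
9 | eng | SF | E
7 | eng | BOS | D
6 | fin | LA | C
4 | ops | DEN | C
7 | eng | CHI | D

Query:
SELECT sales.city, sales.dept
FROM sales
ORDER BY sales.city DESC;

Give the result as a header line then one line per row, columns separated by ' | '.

After SELECT (6 rows):
sales.city | sales.dept
SEA | fin
SF | eng
BOS | eng
LA | fin
DEN | ops
CHI | eng
After ORDER BY (6 rows):
sales.city | sales.dept
SF | eng
SEA | fin
LA | fin
DEN | ops
CHI | eng
BOS | eng

== RESULT ==
sales.city | sales.dept
SF | eng
SEA | fin
LA | fin
DEN | ops
CHI | eng
BOS | eng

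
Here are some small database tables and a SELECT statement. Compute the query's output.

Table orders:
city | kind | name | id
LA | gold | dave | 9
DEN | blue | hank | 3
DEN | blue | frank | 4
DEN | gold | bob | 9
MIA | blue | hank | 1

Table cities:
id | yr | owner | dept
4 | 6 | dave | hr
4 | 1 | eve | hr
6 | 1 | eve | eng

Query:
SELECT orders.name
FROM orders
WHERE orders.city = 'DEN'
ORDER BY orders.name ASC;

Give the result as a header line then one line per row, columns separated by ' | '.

After WHERE (3 rows):
orders.city | orders.kind | orders.name | orders.id
DEN | blue | hank | 3
DEN | blue | frank | 4
DEN | gold | bob | 9
After SELECT (3 rows):
orders.name
hank
frank
bob
After ORDER BY (3 rows):
orders.name
bob
frank
hank

== RESULT ==
orders.name
bob
frank
hank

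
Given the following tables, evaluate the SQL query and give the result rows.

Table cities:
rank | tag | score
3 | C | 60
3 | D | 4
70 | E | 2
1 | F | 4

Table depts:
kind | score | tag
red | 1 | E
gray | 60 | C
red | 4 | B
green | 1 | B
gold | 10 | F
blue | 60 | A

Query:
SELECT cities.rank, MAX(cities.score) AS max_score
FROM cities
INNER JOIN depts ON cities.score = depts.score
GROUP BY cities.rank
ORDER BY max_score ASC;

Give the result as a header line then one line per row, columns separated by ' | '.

After JOIN depts (4 rows):
cities.rank | cities.tag | cities.score | depts.kind | depts.score | depts.tag
3 | C | 60 | gray | 60 | C
3 | C | 60 | blue | 60 | A
3 | D | 4 | red | 4 | B
1 | F | 4 | red | 4 | B
After GROUP BY (2 rows):
cities.rank | max_score
3 | 60
1 | 4
After ORDER BY (2 rows):
cities.rank | max_score
1 | 4
3 | 60

== RESULT ==
cities.rank | max_score
1 | 4
3 | 60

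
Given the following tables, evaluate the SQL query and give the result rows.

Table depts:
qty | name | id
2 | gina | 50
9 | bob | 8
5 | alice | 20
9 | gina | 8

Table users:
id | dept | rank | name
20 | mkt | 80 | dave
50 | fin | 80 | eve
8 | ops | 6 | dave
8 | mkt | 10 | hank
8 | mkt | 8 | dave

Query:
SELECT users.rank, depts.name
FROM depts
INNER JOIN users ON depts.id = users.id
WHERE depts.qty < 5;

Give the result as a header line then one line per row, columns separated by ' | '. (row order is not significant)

== RESULT ==
users.rank | depts.name
80 | gina

Derivation:
After JOIN users (8 rows):
depts.qty | depts.name | depts.id | users.id | users.dept | users.rank | users.name
2 | gina | 50 | 50 | fin | 80 | eve
9 | bob | 8 | 8 | ops | 6 | dave
9 | bob | 8 | 8 | mkt | 10 | hank
9 | bob | 8 | 8 | mkt | 8 | dave
5 | alice | 20 | 20 | mkt | 80 | dave
9 | gina | 8 | 8 | ops | 6 | dave
9 | gina | 8 | 8 | mkt | 10 | hank
9 | gina | 8 | 8 | mkt | 8 | dave
After WHERE (1 rows):
depts.qty | depts.name | depts.id | users.id | users.dept | users.rank | users.name
2 | gina | 50 | 50 | fin | 80 | eve
After SELECT (1 rows):
users.rank | depts.name
80 | gina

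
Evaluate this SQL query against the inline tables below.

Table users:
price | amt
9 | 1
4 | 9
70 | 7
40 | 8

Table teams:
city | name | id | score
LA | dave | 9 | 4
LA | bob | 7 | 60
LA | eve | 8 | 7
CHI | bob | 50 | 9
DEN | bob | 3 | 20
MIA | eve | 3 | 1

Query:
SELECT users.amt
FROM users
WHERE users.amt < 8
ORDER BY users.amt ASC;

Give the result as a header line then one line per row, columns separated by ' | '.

== RESULT ==
users.amt
1
7

Derivation:
After WHERE (2 rows):
users.price | users.amt
9 | 1
70 | 7
After SELECT (2 rows):
users.amt
1
7
After ORDER BY (2 rows):
users.amt
1
7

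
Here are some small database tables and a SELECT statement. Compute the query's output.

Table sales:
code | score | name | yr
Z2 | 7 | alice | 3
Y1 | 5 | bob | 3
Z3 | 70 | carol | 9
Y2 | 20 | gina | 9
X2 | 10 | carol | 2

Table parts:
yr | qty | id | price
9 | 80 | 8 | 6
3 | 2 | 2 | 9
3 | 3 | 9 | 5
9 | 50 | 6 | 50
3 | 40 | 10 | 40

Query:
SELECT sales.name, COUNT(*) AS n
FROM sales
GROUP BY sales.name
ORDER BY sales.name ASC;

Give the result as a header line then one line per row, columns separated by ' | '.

After GROUP BY (4 rows):
sales.name | n
alice | 1
bob | 1
carol | 2
gina | 1
After ORDER BY (4 rows):
sales.name | n
alice | 1
bob | 1
carol | 2
gina | 1

== RESULT ==
sales.name | n
alice | 1
bob | 1
carol | 2
gina | 1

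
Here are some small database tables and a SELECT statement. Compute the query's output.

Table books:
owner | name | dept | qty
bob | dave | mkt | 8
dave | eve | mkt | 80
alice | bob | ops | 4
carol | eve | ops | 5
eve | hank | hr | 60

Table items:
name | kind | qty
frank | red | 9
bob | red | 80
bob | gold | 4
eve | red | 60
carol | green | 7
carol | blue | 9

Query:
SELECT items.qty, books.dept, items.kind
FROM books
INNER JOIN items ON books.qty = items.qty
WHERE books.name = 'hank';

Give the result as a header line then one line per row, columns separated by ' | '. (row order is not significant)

After JOIN items (3 rows):
books.owner | books.name | books.dept | books.qty | items.name | items.kind | items.qty
dave | eve | mkt | 80 | bob | red | 80
alice | bob | ops | 4 | bob | gold | 4
eve | hank | hr | 60 | eve | red | 60
After WHERE (1 rows):
books.owner | books.name | books.dept | books.qty | items.name | items.kind | items.qty
eve | hank | hr | 60 | eve | red | 60
After SELECT (1 rows):
items.qty | books.dept | items.kind
60 | hr | red

== RESULT ==
items.qty | books.dept | items.kind
60 | hr | red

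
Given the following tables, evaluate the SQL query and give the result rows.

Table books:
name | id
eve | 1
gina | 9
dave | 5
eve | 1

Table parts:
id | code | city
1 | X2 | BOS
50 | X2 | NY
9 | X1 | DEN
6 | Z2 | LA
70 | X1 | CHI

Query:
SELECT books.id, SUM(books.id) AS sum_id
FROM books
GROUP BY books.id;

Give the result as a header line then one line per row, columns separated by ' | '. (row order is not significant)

== RESULT ==
books.id | sum_id
1 | 2
9 | 9
5 | 5

Derivation:
After GROUP BY (3 rows):
books.id | sum_id
1 | 2
9 | 9
5 | 5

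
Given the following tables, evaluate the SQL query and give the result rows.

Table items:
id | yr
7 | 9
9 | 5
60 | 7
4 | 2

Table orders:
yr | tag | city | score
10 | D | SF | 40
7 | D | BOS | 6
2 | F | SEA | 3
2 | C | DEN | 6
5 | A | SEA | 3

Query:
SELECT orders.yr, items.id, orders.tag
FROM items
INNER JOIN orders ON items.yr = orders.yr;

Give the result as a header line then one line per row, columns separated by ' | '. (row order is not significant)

After JOIN orders (4 rows):
items.id | items.yr | orders.yr | orders.tag | orders.city | orders.score
9 | 5 | 5 | A | SEA | 3
60 | 7 | 7 | D | BOS | 6
4 | 2 | 2 | F | SEA | 3
4 | 2 | 2 | C | DEN | 6
After SELECT (4 rows):
orders.yr | items.id | orders.tag
5 | 9 | A
7 | 60 | D
2 | 4 | F
2 | 4 | C

== RESULT ==
orders.yr | items.id | orders.tag
5 | 9 | A
7 | 60 | D
2 | 4 | F
2 | 4 | C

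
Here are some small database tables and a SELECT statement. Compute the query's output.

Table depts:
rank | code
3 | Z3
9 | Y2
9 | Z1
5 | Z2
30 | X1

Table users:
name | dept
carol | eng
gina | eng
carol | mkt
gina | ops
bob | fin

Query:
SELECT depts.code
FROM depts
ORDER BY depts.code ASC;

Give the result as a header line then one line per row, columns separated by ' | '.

== RESULT ==
depts.code
X1
Y2
Z1
Z2
Z3

Derivation:
After SELECT (5 rows):
depts.code
Z3
Y2
Z1
Z2
X1
After ORDER BY (5 rows):
depts.code
X1
Y2
Z1
Z2
Z3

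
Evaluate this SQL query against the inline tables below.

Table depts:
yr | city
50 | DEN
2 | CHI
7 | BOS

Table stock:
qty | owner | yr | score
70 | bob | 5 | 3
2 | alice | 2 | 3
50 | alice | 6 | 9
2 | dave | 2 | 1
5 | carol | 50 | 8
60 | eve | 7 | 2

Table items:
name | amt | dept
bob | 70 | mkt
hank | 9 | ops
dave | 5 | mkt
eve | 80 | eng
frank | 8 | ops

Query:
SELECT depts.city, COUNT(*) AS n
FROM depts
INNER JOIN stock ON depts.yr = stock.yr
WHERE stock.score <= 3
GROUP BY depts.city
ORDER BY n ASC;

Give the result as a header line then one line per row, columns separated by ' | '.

== RESULT ==
depts.city | n
BOS | 1
CHI | 2

Derivation:
After JOIN stock (4 rows):
depts.yr | depts.city | stock.qty | stock.owner | stock.yr | stock.score
50 | DEN | 5 | carol | 50 | 8
2 | CHI | 2 | alice | 2 | 3
2 | CHI | 2 | dave | 2 | 1
7 | BOS | 60 | eve | 7 | 2
After WHERE (3 rows):
depts.yr | depts.city | stock.qty | stock.owner | stock.yr | stock.score
2 | CHI | 2 | alice | 2 | 3
2 | CHI | 2 | dave | 2 | 1
7 | BOS | 60 | eve | 7 | 2
After GROUP BY (2 rows):
depts.city | n
CHI | 2
BOS | 1
After ORDER BY (2 rows):
depts.city | n
BOS | 1
CHI | 2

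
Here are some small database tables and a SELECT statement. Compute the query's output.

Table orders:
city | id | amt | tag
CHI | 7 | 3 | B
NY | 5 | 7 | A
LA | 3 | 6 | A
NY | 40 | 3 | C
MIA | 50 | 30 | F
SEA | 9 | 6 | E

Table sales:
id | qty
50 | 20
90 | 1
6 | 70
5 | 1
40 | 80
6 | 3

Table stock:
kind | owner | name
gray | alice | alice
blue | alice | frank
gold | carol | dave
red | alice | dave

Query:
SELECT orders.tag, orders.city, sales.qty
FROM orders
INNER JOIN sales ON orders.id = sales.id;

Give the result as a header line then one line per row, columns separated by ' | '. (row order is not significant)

After JOIN sales (3 rows):
orders.city | orders.id | orders.amt | orders.tag | sales.id | sales.qty
NY | 5 | 7 | A | 5 | 1
NY | 40 | 3 | C | 40 | 80
MIA | 50 | 30 | F | 50 | 20
After SELECT (3 rows):
orders.tag | orders.city | sales.qty
A | NY | 1
C | NY | 80
F | MIA | 20

== RESULT ==
orders.tag | orders.city | sales.qty
A | NY | 1
C | NY | 80
F | MIA | 20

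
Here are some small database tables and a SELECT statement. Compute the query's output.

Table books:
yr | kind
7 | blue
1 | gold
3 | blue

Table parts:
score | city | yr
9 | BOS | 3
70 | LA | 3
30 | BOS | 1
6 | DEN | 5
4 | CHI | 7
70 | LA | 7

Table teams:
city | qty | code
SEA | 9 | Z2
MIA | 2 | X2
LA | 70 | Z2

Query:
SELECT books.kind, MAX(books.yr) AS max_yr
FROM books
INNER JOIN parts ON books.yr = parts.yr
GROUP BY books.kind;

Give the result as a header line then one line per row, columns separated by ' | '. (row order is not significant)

== RESULT ==
books.kind | max_yr
blue | 7
gold | 1

Derivation:
After JOIN parts (5 rows):
books.yr | books.kind | parts.score | parts.city | parts.yr
7 | blue | 4 | CHI | 7
7 | blue | 70 | LA | 7
1 | gold | 30 | BOS | 1
3 | blue | 9 | BOS | 3
3 | blue | 70 | LA | 3
After GROUP BY (2 rows):
books.kind | max_yr
blue | 7
gold | 1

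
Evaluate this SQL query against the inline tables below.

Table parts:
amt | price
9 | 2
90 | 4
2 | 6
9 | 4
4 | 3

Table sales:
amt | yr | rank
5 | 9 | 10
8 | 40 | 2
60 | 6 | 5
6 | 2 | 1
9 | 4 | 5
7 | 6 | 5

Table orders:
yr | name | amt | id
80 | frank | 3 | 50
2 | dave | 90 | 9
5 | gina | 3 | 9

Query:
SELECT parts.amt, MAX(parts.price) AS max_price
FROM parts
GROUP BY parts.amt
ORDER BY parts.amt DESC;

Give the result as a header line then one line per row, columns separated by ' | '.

== RESULT ==
parts.amt | max_price
90 | 4
9 | 4
4 | 3
2 | 6

Derivation:
After GROUP BY (4 rows):
parts.amt | max_price
9 | 4
90 | 4
2 | 6
4 | 3
After ORDER BY (4 rows):
parts.amt | max_price
90 | 4
9 | 4
4 | 3
2 | 6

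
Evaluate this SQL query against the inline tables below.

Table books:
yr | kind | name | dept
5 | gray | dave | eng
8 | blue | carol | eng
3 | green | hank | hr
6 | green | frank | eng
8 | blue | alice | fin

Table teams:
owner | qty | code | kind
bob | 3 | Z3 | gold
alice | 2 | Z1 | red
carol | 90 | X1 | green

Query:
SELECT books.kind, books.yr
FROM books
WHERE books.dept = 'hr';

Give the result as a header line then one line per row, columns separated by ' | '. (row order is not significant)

== RESULT ==
books.kind | books.yr
green | 3

Derivation:
After WHERE (1 rows):
books.yr | books.kind | books.name | books.dept
3 | green | hank | hr
After SELECT (1 rows):
books.kind | books.yr
green | 3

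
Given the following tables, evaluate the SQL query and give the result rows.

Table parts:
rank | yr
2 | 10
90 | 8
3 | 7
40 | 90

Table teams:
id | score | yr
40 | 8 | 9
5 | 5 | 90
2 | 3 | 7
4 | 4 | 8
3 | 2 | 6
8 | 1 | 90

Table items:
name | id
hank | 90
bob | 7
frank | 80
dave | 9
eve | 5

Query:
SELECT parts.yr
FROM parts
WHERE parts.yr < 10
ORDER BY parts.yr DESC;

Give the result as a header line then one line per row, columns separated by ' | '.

== RESULT ==
parts.yr
8
7

Derivation:
After WHERE (2 rows):
parts.rank | parts.yr
90 | 8
3 | 7
After SELECT (2 rows):
parts.yr
8
7
After ORDER BY (2 rows):
parts.yr
8
7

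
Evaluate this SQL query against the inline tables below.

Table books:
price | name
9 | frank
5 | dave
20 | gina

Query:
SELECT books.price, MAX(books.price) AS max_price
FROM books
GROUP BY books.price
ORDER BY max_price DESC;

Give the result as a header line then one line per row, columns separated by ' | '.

== RESULT ==
books.price | max_price
20 | 20
9 | 9
5 | 5

Derivation:
After GROUP BY (3 rows):
books.price | max_price
9 | 9
5 | 5
20 | 20
After ORDER BY (3 rows):
books.price | max_price
20 | 20
9 | 9
5 | 5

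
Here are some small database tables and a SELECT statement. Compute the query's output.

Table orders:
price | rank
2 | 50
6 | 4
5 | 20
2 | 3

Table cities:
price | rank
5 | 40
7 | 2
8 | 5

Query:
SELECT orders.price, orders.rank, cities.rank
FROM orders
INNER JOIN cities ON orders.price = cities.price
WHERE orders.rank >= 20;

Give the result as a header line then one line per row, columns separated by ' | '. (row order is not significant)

== RESULT ==
orders.price | orders.rank | cities.rank
5 | 20 | 40

Derivation:
After JOIN cities (1 rows):
orders.price | orders.rank | cities.price | cities.rank
5 | 20 | 5 | 40
After WHERE (1 rows):
orders.price | orders.rank | cities.price | cities.rank
5 | 20 | 5 | 40
After SELECT (1 rows):
orders.price | orders.rank | cities.rank
5 | 20 | 40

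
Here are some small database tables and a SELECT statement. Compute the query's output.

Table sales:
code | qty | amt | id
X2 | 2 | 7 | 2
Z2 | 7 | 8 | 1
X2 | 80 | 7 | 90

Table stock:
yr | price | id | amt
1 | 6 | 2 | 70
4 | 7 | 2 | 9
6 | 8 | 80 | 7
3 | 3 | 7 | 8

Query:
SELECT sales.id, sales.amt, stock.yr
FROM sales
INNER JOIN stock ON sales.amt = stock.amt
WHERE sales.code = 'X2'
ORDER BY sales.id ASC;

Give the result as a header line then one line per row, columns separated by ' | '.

After JOIN stock (3 rows):
sales.code | sales.qty | sales.amt | sales.id | stock.yr | stock.price | stock.id | stock.amt
X2 | 2 | 7 | 2 | 6 | 8 | 80 | 7
Z2 | 7 | 8 | 1 | 3 | 3 | 7 | 8
X2 | 80 | 7 | 90 | 6 | 8 | 80 | 7
After WHERE (2 rows):
sales.code | sales.qty | sales.amt | sales.id | stock.yr | stock.price | stock.id | stock.amt
X2 | 2 | 7 | 2 | 6 | 8 | 80 | 7
X2 | 80 | 7 | 90 | 6 | 8 | 80 | 7
After SELECT (2 rows):
sales.id | sales.amt | stock.yr
2 | 7 | 6
90 | 7 | 6
After ORDER BY (2 rows):
sales.id | sales.amt | stock.yr
2 | 7 | 6
90 | 7 | 6

== RESULT ==
sales.id | sales.amt | stock.yr
2 | 7 | 6
90 | 7 | 6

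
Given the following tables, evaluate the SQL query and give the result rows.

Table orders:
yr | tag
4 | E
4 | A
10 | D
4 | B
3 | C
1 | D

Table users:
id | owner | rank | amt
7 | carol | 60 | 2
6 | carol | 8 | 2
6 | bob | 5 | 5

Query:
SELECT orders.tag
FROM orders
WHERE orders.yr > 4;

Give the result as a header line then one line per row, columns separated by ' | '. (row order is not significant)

After WHERE (1 rows):
orders.yr | orders.tag
10 | D
After SELECT (1 rows):
orders.tag
D

== RESULT ==
orders.tag
D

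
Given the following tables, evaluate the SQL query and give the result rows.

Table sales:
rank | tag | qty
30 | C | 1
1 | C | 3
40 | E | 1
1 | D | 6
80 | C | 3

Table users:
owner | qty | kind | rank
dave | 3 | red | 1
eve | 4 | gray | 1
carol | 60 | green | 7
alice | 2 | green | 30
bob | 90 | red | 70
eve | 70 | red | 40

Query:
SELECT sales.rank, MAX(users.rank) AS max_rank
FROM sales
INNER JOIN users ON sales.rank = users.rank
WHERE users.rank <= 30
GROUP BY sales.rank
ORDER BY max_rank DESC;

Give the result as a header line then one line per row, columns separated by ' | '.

== RESULT ==
sales.rank | max_rank
30 | 30
1 | 1

Derivation:
After JOIN users (6 rows):
sales.rank | sales.tag | sales.qty | users.owner | users.qty | users.kind | users.rank
30 | C | 1 | alice | 2 | green | 30
1 | C | 3 | dave | 3 | red | 1
1 | C | 3 | eve | 4 | gray | 1
40 | E | 1 | eve | 70 | red | 40
1 | D | 6 | dave | 3 | red | 1
1 | D | 6 | eve | 4 | gray | 1
After WHERE (5 rows):
sales.rank | sales.tag | sales.qty | users.owner | users.qty | users.kind | users.rank
30 | C | 1 | alice | 2 | green | 30
1 | C | 3 | dave | 3 | red | 1
1 | C | 3 | eve | 4 | gray | 1
1 | D | 6 | dave | 3 | red | 1
1 | D | 6 | eve | 4 | gray | 1
After GROUP BY (2 rows):
sales.rank | max_rank
30 | 30
1 | 1
After ORDER BY (2 rows):
sales.rank | max_rank
30 | 30
1 | 1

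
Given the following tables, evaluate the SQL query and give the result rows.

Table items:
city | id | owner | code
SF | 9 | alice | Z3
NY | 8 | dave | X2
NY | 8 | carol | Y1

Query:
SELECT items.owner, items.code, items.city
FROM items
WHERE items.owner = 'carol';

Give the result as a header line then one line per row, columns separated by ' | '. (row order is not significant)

== RESULT ==
items.owner | items.code | items.city
carol | Y1 | NY

Derivation:
After WHERE (1 rows):
items.city | items.id | items.owner | items.code
NY | 8 | carol | Y1
After SELECT (1 rows):
items.owner | items.code | items.city
carol | Y1 | NY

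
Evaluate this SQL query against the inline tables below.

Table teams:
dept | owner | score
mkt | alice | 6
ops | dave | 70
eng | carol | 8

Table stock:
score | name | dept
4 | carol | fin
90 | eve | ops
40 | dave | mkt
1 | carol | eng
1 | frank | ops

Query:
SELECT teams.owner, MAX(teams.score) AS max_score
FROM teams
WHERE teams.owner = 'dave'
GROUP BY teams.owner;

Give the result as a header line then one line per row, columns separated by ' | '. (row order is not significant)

After WHERE (1 rows):
teams.dept | teams.owner | teams.score
ops | dave | 70
After GROUP BY (1 rows):
teams.owner | max_score
dave | 70

== RESULT ==
teams.owner | max_score
dave | 70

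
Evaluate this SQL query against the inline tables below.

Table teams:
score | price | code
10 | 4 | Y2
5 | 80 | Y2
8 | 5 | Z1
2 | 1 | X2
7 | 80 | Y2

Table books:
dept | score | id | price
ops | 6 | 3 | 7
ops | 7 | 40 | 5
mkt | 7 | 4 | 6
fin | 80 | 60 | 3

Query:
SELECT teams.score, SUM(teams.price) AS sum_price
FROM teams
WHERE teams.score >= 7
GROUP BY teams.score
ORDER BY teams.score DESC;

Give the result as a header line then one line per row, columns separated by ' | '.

After WHERE (3 rows):
teams.score | teams.price | teams.code
10 | 4 | Y2
8 | 5 | Z1
7 | 80 | Y2
After GROUP BY (3 rows):
teams.score | sum_price
10 | 4
8 | 5
7 | 80
After ORDER BY (3 rows):
teams.score | sum_price
10 | 4
8 | 5
7 | 80

== RESULT ==
teams.score | sum_price
10 | 4
8 | 5
7 | 80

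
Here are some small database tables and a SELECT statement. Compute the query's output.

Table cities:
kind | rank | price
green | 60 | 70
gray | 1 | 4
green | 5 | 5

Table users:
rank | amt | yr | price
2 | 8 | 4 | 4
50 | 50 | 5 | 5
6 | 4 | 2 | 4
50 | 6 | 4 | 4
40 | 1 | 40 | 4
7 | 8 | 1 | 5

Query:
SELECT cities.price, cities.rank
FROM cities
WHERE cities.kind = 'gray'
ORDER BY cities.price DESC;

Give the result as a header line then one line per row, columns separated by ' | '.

After WHERE (1 rows):
cities.kind | cities.rank | cities.price
gray | 1 | 4
After SELECT (1 rows):
cities.price | cities.rank
4 | 1
After ORDER BY (1 rows):
cities.price | cities.rank
4 | 1

== RESULT ==
cities.price | cities.rank
4 | 1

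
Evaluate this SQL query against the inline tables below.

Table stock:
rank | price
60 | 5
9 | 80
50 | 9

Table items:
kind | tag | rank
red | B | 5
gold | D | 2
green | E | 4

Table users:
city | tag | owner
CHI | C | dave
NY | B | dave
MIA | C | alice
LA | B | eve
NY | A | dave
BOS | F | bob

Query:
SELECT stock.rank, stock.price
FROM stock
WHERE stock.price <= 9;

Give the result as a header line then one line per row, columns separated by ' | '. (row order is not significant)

After WHERE (2 rows):
stock.rank | stock.price
60 | 5
50 | 9
After SELECT (2 rows):
stock.rank | stock.price
60 | 5
50 | 9

== RESULT ==
stock.rank | stock.price
60 | 5
50 | 9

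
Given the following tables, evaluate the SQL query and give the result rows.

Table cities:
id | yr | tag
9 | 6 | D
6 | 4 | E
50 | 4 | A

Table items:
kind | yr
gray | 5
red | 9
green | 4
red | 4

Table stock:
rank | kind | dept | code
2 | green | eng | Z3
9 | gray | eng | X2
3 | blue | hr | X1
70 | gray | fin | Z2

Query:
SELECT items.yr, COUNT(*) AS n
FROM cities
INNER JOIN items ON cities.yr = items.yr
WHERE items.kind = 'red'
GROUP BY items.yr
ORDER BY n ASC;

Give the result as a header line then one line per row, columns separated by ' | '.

== RESULT ==
items.yr | n
4 | 2

Derivation:
After JOIN items (4 rows):
cities.id | cities.yr | cities.tag | items.kind | items.yr
6 | 4 | E | green | 4
6 | 4 | E | red | 4
50 | 4 | A | green | 4
50 | 4 | A | red | 4
After WHERE (2 rows):
cities.id | cities.yr | cities.tag | items.kind | items.yr
6 | 4 | E | red | 4
50 | 4 | A | red | 4
After GROUP BY (1 rows):
items.yr | n
4 | 2
After ORDER BY (1 rows):
items.yr | n
4 | 2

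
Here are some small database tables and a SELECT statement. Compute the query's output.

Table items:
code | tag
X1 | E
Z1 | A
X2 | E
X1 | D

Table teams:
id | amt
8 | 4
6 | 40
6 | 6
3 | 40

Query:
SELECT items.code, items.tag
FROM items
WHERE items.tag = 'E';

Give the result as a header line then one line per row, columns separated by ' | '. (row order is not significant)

== RESULT ==
items.code | items.tag
X1 | E
X2 | E

Derivation:
After WHERE (2 rows):
items.code | items.tag
X1 | E
X2 | E
After SELECT (2 rows):
items.code | items.tag
X1 | E
X2 | E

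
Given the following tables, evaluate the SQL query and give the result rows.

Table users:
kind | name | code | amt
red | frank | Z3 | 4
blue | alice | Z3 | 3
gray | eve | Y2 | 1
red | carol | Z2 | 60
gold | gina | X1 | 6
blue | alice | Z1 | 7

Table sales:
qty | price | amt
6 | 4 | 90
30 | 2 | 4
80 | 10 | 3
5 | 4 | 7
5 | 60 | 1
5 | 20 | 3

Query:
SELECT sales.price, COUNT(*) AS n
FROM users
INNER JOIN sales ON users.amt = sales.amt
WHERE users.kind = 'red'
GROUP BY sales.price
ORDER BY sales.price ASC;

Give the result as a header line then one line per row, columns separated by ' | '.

== RESULT ==
sales.price | n
2 | 1

Derivation:
After JOIN sales (5 rows):
users.kind | users.name | users.code | users.amt | sales.qty | sales.price | sales.amt
red | frank | Z3 | 4 | 30 | 2 | 4
blue | alice | Z3 | 3 | 80 | 10 | 3
blue | alice | Z3 | 3 | 5 | 20 | 3
gray | eve | Y2 | 1 | 5 | 60 | 1
blue | alice | Z1 | 7 | 5 | 4 | 7
After WHERE (1 rows):
users.kind | users.name | users.code | users.amt | sales.qty | sales.price | sales.amt
red | frank | Z3 | 4 | 30 | 2 | 4
After GROUP BY (1 rows):
sales.price | n
2 | 1
After ORDER BY (1 rows):
sales.price | n
2 | 1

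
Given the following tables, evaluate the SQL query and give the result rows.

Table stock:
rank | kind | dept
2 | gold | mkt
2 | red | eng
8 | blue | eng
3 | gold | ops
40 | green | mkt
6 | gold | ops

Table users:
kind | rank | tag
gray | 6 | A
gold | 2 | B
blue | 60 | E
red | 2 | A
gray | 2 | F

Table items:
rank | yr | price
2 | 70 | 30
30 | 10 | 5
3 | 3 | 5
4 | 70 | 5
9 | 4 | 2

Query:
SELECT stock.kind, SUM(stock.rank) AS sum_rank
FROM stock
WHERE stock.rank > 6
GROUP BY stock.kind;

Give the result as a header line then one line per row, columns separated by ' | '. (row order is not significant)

== RESULT ==
stock.kind | sum_rank
blue | 8
green | 40

Derivation:
After WHERE (2 rows):
stock.rank | stock.kind | stock.dept
8 | blue | eng
40 | green | mkt
After GROUP BY (2 rows):
stock.kind | sum_rank
blue | 8
green | 40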